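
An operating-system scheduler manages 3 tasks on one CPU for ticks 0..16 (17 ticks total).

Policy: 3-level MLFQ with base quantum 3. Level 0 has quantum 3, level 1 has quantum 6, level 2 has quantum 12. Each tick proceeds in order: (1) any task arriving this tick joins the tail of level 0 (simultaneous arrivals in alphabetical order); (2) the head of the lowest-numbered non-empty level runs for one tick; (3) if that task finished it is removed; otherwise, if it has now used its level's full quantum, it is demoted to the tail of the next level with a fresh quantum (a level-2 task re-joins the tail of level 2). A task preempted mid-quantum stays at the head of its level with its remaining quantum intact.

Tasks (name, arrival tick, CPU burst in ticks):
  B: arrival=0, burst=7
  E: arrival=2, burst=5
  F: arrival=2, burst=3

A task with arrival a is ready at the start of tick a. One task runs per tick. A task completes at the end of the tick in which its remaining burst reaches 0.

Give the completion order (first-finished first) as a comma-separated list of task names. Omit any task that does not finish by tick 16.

completion order = F, B, E

t=0: L0/L1/L2 = B/-/- → run B
t=1: L0/L1/L2 = B/-/- → run B
t=2: L0/L1/L2 = BEF/-/- → run B
t=3: L0/L1/L2 = EF/B/- → run E
t=4: L0/L1/L2 = EF/B/- → run E
t=5: L0/L1/L2 = EF/B/- → run E
t=6: L0/L1/L2 = F/BE/- → run F
t=7: L0/L1/L2 = F/BE/- → run F
t=8: L0/L1/L2 = F/BE/- → run F
t=9: L0/L1/L2 = -/BE/- → run B
t=10: L0/L1/L2 = -/BE/- → run B
t=11: L0/L1/L2 = -/BE/- → run B
t=12: L0/L1/L2 = -/BE/- → run B
t=13: L0/L1/L2 = -/E/- → run E
t=14: L0/L1/L2 = -/E/- → run E
t=15: (idle)
t=16: (idle)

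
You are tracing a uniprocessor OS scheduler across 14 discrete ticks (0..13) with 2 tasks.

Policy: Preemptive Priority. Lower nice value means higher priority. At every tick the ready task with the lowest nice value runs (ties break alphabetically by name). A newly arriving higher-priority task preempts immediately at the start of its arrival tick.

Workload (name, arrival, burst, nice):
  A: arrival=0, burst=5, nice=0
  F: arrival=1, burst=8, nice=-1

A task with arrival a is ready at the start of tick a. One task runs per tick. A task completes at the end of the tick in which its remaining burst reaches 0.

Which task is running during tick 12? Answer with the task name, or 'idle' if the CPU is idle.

running at tick 12 = A

t=0: ready={A} → run A
t=1: ready={A,F} → run F
t=2: ready={A,F} → run F
t=3: ready={A,F} → run F
t=4: ready={A,F} → run F
t=5: ready={A,F} → run F
t=6: ready={A,F} → run F
t=7: ready={A,F} → run F
t=8: ready={A,F} → run F
t=9: ready={A} → run A
t=10: ready={A} → run A
t=11: ready={A} → run A
t=12: ready={A} → run A
t=13: (idle)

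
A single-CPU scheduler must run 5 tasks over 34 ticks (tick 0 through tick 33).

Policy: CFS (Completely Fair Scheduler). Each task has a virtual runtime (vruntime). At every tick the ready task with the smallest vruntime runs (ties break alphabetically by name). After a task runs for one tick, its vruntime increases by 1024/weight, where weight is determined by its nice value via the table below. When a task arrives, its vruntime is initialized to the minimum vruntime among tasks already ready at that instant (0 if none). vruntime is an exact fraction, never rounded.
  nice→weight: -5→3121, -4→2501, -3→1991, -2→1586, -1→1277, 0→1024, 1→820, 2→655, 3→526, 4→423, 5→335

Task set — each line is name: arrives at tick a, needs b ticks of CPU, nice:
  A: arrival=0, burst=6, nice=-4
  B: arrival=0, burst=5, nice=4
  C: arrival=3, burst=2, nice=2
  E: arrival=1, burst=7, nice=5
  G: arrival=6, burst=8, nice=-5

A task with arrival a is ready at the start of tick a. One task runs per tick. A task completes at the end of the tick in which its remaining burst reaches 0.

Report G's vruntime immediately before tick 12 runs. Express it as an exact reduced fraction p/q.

vruntime(G, start of tick 12) = 17270784/7805621

t=0: vr[A=0 B=0] → run A
t=1: vr[A=1024/2501 B=0 E=0] → run B
t=2: vr[A=1024/2501 B=1024/423 E=0] → run E
t=3: vr[A=1024/2501 B=1024/423 C=1024/2501 E=1024/335] → run A
t=4: vr[A=2048/2501 B=1024/423 C=1024/2501 E=1024/335] → run C
t=5: vr[A=2048/2501 B=1024/423 C=3231744/1638155 E=1024/335] → run A
t=6: vr[A=3072/2501 B=1024/423 C=3231744/1638155 E=1024/335 G=3072/2501] → run A
t=7: vr[A=4096/2501 B=1024/423 C=3231744/1638155 E=1024/335 G=3072/2501] → run G
t=8: vr[A=4096/2501 B=1024/423 C=3231744/1638155 E=1024/335 G=12148736/7805621] → run G
t=9: vr[A=4096/2501 B=1024/423 C=3231744/1638155 E=1024/335 G=14709760/7805621] → run A
t=10: vr[A=5120/2501 B=1024/423 C=3231744/1638155 E=1024/335 G=14709760/7805621] → run G
t=11: vr[A=5120/2501 B=1024/423 C=3231744/1638155 E=1024/335 G=17270784/7805621] → run C
t=12: vr[A=5120/2501 B=1024/423 E=1024/335 G=17270784/7805621] → run A
t=13: vr[B=1024/423 E=1024/335 G=17270784/7805621] → run G
t=14: vr[B=1024/423 E=1024/335 G=19831808/7805621] → run B
t=15: vr[B=2048/423 E=1024/335 G=19831808/7805621] → run G
t=16: vr[B=2048/423 E=1024/335 G=22392832/7805621] → run G
t=17: vr[B=2048/423 E=1024/335 G=24953856/7805621] → run E
t=18: vr[B=2048/423 E=2048/335 G=24953856/7805621] → run G
t=19: vr[B=2048/423 E=2048/335 G=27514880/7805621] → run G
t=20: vr[B=2048/423 E=2048/335] → run B
t=21: vr[B=1024/141 E=2048/335] → run E
t=22: vr[B=1024/141 E=3072/335] → run B
t=23: vr[B=4096/423 E=3072/335] → run E
t=24: vr[B=4096/423 E=4096/335] → run B
t=25: vr[E=4096/335] → run E
t=26: vr[E=1024/67] → run E
t=27: vr[E=6144/335] → run E
t=28: (idle)
t=29: (idle)
t=30: (idle)
t=31: (idle)
t=32: (idle)
t=33: (idle)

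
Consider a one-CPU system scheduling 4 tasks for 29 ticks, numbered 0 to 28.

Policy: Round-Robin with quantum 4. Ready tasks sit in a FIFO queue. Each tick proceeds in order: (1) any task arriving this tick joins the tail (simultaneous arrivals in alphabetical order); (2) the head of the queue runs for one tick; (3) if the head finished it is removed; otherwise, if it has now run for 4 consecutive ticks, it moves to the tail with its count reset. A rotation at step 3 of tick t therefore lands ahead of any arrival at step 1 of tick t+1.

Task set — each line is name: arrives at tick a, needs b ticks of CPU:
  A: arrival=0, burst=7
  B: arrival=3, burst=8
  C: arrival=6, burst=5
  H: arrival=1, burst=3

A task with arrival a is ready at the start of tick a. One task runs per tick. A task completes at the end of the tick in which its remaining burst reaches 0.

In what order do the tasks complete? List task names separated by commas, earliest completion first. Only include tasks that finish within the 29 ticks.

t=0: queue=[A] q_used=0 → run A
t=1: queue=[A,H] q_used=1 → run A
t=2: queue=[A,H] q_used=2 → run A
t=3: queue=[A,H,B] q_used=3 → run A
t=4: queue=[H,B,A] q_used=0 → run H
t=5: queue=[H,B,A] q_used=1 → run H
t=6: queue=[H,B,A,C] q_used=2 → run H
t=7: queue=[B,A,C] q_used=0 → run B
t=8: queue=[B,A,C] q_used=1 → run B
t=9: queue=[B,A,C] q_used=2 → run B
t=10: queue=[B,A,C] q_used=3 → run B
t=11: queue=[A,C,B] q_used=0 → run A
t=12: queue=[A,C,B] q_used=1 → run A
t=13: queue=[A,C,B] q_used=2 → run A
t=14: queue=[C,B] q_used=0 → run C
t=15: queue=[C,B] q_used=1 → run C
t=16: queue=[C,B] q_used=2 → run C
t=17: queue=[C,B] q_used=3 → run C
t=18: queue=[B,C] q_used=0 → run B
t=19: queue=[B,C] q_used=1 → run B
t=20: queue=[B,C] q_used=2 → run B
t=21: queue=[B,C] q_used=3 → run B
t=22: queue=[C] q_used=0 → run C
t=23: (idle)
t=24: (idle)
t=25: (idle)
t=26: (idle)
t=27: (idle)
t=28: (idle)

completion order = H, A, B, C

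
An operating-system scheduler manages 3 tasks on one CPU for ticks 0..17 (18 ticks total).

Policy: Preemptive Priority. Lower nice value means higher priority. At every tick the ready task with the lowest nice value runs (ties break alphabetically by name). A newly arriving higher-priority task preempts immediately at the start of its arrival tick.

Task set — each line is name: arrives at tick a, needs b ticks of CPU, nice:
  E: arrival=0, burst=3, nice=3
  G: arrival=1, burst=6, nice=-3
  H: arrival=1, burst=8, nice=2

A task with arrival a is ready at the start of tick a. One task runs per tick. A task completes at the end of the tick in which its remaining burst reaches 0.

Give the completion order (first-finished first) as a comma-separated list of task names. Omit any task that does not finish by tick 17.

completion order = G, H, E

t=0: ready={E} → run E
t=1: ready={E,G,H} → run G
t=2: ready={E,G,H} → run G
t=3: ready={E,G,H} → run G
t=4: ready={E,G,H} → run G
t=5: ready={E,G,H} → run G
t=6: ready={E,G,H} → run G
t=7: ready={E,H} → run H
t=8: ready={E,H} → run H
t=9: ready={E,H} → run H
t=10: ready={E,H} → run H
t=11: ready={E,H} → run H
t=12: ready={E,H} → run H
t=13: ready={E,H} → run H
t=14: ready={E,H} → run H
t=15: ready={E} → run E
t=16: ready={E} → run E
t=17: (idle)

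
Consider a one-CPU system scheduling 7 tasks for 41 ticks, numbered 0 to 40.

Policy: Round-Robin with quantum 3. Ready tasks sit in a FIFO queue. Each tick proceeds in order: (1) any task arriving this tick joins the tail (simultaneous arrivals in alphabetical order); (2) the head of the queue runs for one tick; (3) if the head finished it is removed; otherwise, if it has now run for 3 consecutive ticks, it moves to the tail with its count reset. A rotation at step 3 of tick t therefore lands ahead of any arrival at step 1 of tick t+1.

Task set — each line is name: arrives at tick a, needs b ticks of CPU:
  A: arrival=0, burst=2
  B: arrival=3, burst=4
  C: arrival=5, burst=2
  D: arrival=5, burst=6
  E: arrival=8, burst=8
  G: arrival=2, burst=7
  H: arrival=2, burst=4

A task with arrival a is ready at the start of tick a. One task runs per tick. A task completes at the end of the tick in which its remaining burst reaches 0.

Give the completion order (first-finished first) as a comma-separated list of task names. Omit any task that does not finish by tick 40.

t=0: queue=[A] q_used=0 → run A
t=1: queue=[A] q_used=1 → run A
t=2: queue=[G,H] q_used=0 → run G
t=3: queue=[G,H,B] q_used=1 → run G
t=4: queue=[G,H,B] q_used=2 → run G
t=5: queue=[H,B,G,C,D] q_used=0 → run H
t=6: queue=[H,B,G,C,D] q_used=1 → run H
t=7: queue=[H,B,G,C,D] q_used=2 → run H
t=8: queue=[B,G,C,D,H,E] q_used=0 → run B
t=9: queue=[B,G,C,D,H,E] q_used=1 → run B
t=10: queue=[B,G,C,D,H,E] q_used=2 → run B
t=11: queue=[G,C,D,H,E,B] q_used=0 → run G
t=12: queue=[G,C,D,H,E,B] q_used=1 → run G
t=13: queue=[G,C,D,H,E,B] q_used=2 → run G
t=14: queue=[C,D,H,E,B,G] q_used=0 → run C
t=15: queue=[C,D,H,E,B,G] q_used=1 → run C
t=16: queue=[D,H,E,B,G] q_used=0 → run D
t=17: queue=[D,H,E,B,G] q_used=1 → run D
t=18: queue=[D,H,E,B,G] q_used=2 → run D
t=19: queue=[H,E,B,G,D] q_used=0 → run H
t=20: queue=[E,B,G,D] q_used=0 → run E
t=21: queue=[E,B,G,D] q_used=1 → run E
t=22: queue=[E,B,G,D] q_used=2 → run E
t=23: queue=[B,G,D,E] q_used=0 → run B
t=24: queue=[G,D,E] q_used=0 → run G
t=25: queue=[D,E] q_used=0 → run D
t=26: queue=[D,E] q_used=1 → run D
t=27: queue=[D,E] q_used=2 → run D
t=28: queue=[E] q_used=0 → run E
t=29: queue=[E] q_used=1 → run E
t=30: queue=[E] q_used=2 → run E
t=31: queue=[E] q_used=0 → run E
t=32: queue=[E] q_used=1 → run E
t=33: (idle)
t=34: (idle)
t=35: (idle)
t=36: (idle)
t=37: (idle)
t=38: (idle)
t=39: (idle)
t=40: (idle)

completion order = A, C, H, B, G, D, E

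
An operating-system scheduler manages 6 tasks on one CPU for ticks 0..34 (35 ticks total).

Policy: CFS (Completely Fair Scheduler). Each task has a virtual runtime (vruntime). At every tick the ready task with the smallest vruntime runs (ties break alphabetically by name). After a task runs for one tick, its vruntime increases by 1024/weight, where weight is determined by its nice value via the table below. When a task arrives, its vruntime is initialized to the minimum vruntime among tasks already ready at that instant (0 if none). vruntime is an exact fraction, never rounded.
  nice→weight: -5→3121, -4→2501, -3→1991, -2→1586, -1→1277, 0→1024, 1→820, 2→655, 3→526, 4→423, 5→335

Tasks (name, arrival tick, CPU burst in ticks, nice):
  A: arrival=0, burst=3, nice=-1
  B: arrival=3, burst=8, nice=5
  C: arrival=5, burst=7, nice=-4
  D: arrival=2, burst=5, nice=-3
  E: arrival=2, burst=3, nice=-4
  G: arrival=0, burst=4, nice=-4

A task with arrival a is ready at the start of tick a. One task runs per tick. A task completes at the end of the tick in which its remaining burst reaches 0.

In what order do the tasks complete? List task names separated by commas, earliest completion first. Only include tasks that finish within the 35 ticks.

completion order = E, G, A, D, C, B

t=0: vr[A=0 G=0] → run A
t=1: vr[A=1024/1277 G=0] → run G
t=2: vr[A=1024/1277 D=1024/2501 E=1024/2501 G=1024/2501] → run D
t=3: vr[A=1024/1277 B=1024/2501 D=4599808/4979491 E=1024/2501 G=1024/2501] → run B
t=4: vr[A=1024/1277 B=2904064/837835 D=4599808/4979491 E=1024/2501 G=1024/2501] → run E
t=5: vr[A=1024/1277 B=2904064/837835 C=1024/2501 D=4599808/4979491 E=2048/2501 G=1024/2501] → run C
t=6: vr[A=1024/1277 B=2904064/837835 C=2048/2501 D=4599808/4979491 E=2048/2501 G=1024/2501] → run G
t=7: vr[A=1024/1277 B=2904064/837835 C=2048/2501 D=4599808/4979491 E=2048/2501 G=2048/2501] → run A
t=8: vr[A=2048/1277 B=2904064/837835 C=2048/2501 D=4599808/4979491 E=2048/2501 G=2048/2501] → run C
t=9: vr[A=2048/1277 B=2904064/837835 C=3072/2501 D=4599808/4979491 E=2048/2501 G=2048/2501] → run E
t=10: vr[A=2048/1277 B=2904064/837835 C=3072/2501 D=4599808/4979491 E=3072/2501 G=2048/2501] → run G
t=11: vr[A=2048/1277 B=2904064/837835 C=3072/2501 D=4599808/4979491 E=3072/2501 G=3072/2501] → run D
t=12: vr[A=2048/1277 B=2904064/837835 C=3072/2501 D=7160832/4979491 E=3072/2501 G=3072/2501] → run C
t=13: vr[A=2048/1277 B=2904064/837835 C=4096/2501 D=7160832/4979491 E=3072/2501 G=3072/2501] → run E
t=14: vr[A=2048/1277 B=2904064/837835 C=4096/2501 D=7160832/4979491 G=3072/2501] → run G
t=15: vr[A=2048/1277 B=2904064/837835 C=4096/2501 D=7160832/4979491] → run D
t=16: vr[A=2048/1277 B=2904064/837835 C=4096/2501 D=9721856/4979491] → run A
t=17: vr[B=2904064/837835 C=4096/2501 D=9721856/4979491] → run C
t=18: vr[B=2904064/837835 C=5120/2501 D=9721856/4979491] → run D
t=19: vr[B=2904064/837835 C=5120/2501 D=12282880/4979491] → run C
t=20: vr[B=2904064/837835 C=6144/2501 D=12282880/4979491] → run C
t=21: vr[B=2904064/837835 C=7168/2501 D=12282880/4979491] → run D
t=22: vr[B=2904064/837835 C=7168/2501] → run C
t=23: vr[B=2904064/837835] → run B
t=24: vr[B=5465088/837835] → run B
t=25: vr[B=8026112/837835] → run B
t=26: vr[B=10587136/837835] → run B
t=27: vr[B=2629632/167567] → run B
t=28: vr[B=15709184/837835] → run B
t=29: vr[B=18270208/837835] → run B
t=30: (idle)
t=31: (idle)
t=32: (idle)
t=33: (idle)
t=34: (idle)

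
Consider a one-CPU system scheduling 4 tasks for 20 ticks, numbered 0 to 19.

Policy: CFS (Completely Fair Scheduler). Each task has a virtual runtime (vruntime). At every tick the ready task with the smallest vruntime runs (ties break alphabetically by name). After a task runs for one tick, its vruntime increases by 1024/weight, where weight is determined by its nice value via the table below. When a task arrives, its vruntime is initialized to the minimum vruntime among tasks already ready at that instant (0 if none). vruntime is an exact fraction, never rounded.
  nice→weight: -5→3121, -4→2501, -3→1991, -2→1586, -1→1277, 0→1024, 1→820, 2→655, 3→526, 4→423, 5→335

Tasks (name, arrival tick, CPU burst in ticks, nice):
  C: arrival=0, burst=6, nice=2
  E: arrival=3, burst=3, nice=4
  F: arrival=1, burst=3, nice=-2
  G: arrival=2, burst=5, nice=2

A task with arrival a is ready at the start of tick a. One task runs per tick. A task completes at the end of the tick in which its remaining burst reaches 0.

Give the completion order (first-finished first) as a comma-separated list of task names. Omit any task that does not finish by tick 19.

t=0: vr[C=0] → run C
t=1: vr[C=1024/655 F=1024/655] → run C
t=2: vr[C=2048/655 F=1024/655 G=1024/655] → run F
t=3: vr[C=2048/655 E=1024/655 F=1147392/519415 G=1024/655] → run E
t=4: vr[C=2048/655 E=1103872/277065 F=1147392/519415 G=1024/655] → run G
t=5: vr[C=2048/655 E=1103872/277065 F=1147392/519415 G=2048/655] → run F
t=6: vr[C=2048/655 E=1103872/277065 F=1482752/519415 G=2048/655] → run F
t=7: vr[C=2048/655 E=1103872/277065 G=2048/655] → run C
t=8: vr[C=3072/655 E=1103872/277065 G=2048/655] → run G
t=9: vr[C=3072/655 E=1103872/277065 G=3072/655] → run E
t=10: vr[C=3072/655 E=1774592/277065 G=3072/655] → run C
t=11: vr[C=4096/655 E=1774592/277065 G=3072/655] → run G
t=12: vr[C=4096/655 E=1774592/277065 G=4096/655] → run C
t=13: vr[C=1024/131 E=1774592/277065 G=4096/655] → run G
t=14: vr[C=1024/131 E=1774592/277065 G=1024/131] → run E
t=15: vr[C=1024/131 G=1024/131] → run C
t=16: vr[G=1024/131] → run G
t=17: (idle)
t=18: (idle)
t=19: (idle)

completion order = F, E, C, G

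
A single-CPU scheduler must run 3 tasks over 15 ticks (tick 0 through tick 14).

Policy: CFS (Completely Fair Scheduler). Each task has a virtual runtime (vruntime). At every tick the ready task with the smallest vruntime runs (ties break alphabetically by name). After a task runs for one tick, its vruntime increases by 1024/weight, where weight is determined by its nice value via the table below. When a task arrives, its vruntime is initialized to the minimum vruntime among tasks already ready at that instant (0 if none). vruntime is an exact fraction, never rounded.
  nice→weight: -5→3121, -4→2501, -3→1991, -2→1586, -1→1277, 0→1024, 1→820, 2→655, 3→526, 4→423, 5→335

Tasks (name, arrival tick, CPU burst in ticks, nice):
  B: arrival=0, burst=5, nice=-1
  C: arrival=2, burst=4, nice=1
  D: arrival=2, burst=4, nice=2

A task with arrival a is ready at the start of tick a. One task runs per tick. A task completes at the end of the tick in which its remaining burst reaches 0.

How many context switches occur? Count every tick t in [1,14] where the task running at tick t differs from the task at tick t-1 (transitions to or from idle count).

t=0: vr[B=0] → run B
t=1: vr[B=1024/1277] → run B
t=2: vr[B=2048/1277 C=2048/1277 D=2048/1277] → run B
t=3: vr[B=3072/1277 C=2048/1277 D=2048/1277] → run C
t=4: vr[B=3072/1277 C=746752/261785 D=2048/1277] → run D
t=5: vr[B=3072/1277 C=746752/261785 D=2649088/836435] → run B
t=6: vr[B=4096/1277 C=746752/261785 D=2649088/836435] → run C
t=7: vr[B=4096/1277 C=1073664/261785 D=2649088/836435] → run D
t=8: vr[B=4096/1277 C=1073664/261785 D=3956736/836435] → run B
t=9: vr[C=1073664/261785 D=3956736/836435] → run C
t=10: vr[C=1400576/261785 D=3956736/836435] → run D
t=11: vr[C=1400576/261785 D=5264384/836435] → run C
t=12: vr[D=5264384/836435] → run D
t=13: (idle)
t=14: (idle)

context switches = 11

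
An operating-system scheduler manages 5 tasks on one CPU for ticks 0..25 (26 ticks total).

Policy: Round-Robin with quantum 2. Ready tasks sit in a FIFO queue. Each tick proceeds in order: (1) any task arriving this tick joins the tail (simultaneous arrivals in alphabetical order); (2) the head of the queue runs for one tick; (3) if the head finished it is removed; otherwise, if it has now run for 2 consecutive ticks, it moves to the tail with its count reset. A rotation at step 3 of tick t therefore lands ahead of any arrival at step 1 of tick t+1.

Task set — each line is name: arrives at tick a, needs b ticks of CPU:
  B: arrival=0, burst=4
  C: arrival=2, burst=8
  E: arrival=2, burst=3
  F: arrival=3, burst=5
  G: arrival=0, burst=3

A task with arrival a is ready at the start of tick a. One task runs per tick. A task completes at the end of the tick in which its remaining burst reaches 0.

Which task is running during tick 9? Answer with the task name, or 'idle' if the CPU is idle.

t=0: queue=[B,G] q_used=0 → run B
t=1: queue=[B,G] q_used=1 → run B
t=2: queue=[G,B,C,E] q_used=0 → run G
t=3: queue=[G,B,C,E,F] q_used=1 → run G
t=4: queue=[B,C,E,F,G] q_used=0 → run B
t=5: queue=[B,C,E,F,G] q_used=1 → run B
t=6: queue=[C,E,F,G] q_used=0 → run C
t=7: queue=[C,E,F,G] q_used=1 → run C
t=8: queue=[E,F,G,C] q_used=0 → run E
t=9: queue=[E,F,G,C] q_used=1 → run E
t=10: queue=[F,G,C,E] q_used=0 → run F
t=11: queue=[F,G,C,E] q_used=1 → run F
t=12: queue=[G,C,E,F] q_used=0 → run G
t=13: queue=[C,E,F] q_used=0 → run C
t=14: queue=[C,E,F] q_used=1 → run C
t=15: queue=[E,F,C] q_used=0 → run E
t=16: queue=[F,C] q_used=0 → run F
t=17: queue=[F,C] q_used=1 → run F
t=18: queue=[C,F] q_used=0 → run C
t=19: queue=[C,F] q_used=1 → run C
t=20: queue=[F,C] q_used=0 → run F
t=21: queue=[C] q_used=0 → run C
t=22: queue=[C] q_used=1 → run C
t=23: (idle)
t=24: (idle)
t=25: (idle)

running at tick 9 = E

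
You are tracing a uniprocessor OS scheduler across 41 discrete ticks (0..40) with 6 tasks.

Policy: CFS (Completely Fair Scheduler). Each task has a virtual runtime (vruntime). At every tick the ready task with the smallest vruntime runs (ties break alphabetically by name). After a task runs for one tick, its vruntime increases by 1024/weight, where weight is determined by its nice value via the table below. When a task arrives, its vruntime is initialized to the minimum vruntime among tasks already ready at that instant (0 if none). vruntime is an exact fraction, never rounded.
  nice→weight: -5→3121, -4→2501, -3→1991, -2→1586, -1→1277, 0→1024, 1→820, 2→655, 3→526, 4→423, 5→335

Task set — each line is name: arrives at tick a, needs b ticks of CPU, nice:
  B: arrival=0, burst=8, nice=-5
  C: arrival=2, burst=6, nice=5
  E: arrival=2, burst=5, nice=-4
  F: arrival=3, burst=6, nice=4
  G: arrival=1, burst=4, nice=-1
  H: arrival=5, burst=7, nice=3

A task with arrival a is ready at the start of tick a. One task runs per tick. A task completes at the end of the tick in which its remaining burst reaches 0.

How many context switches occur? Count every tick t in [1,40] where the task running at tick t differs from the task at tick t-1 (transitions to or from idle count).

context switches = 33

t=0: vr[B=0] → run B
t=1: vr[B=1024/3121 G=1024/3121] → run B
t=2: vr[B=2048/3121 C=1024/3121 E=1024/3121 G=1024/3121] → run C
t=3: vr[B=2048/3121 C=3538944/1045535 E=1024/3121 F=1024/3121 G=1024/3121] → run E
t=4: vr[B=2048/3121 C=3538944/1045535 E=5756928/7805621 F=1024/3121 G=1024/3121] → run F
t=5: vr[B=2048/3121 C=3538944/1045535 E=5756928/7805621 F=3629056/1320183 G=1024/3121 H=1024/3121] → run G
t=6: vr[B=2048/3121 C=3538944/1045535 E=5756928/7805621 F=3629056/1320183 G=4503552/3985517 H=1024/3121] → run H
t=7: vr[B=2048/3121 C=3538944/1045535 E=5756928/7805621 F=3629056/1320183 G=4503552/3985517 H=1867264/820823] → run B
t=8: vr[B=3072/3121 C=3538944/1045535 E=5756928/7805621 F=3629056/1320183 G=4503552/3985517 H=1867264/820823] → run E
t=9: vr[B=3072/3121 C=3538944/1045535 E=8952832/7805621 F=3629056/1320183 G=4503552/3985517 H=1867264/820823] → run B
t=10: vr[B=4096/3121 C=3538944/1045535 E=8952832/7805621 F=3629056/1320183 G=4503552/3985517 H=1867264/820823] → run G
t=11: vr[B=4096/3121 C=3538944/1045535 E=8952832/7805621 F=3629056/1320183 G=7699456/3985517 H=1867264/820823] → run E
t=12: vr[B=4096/3121 C=3538944/1045535 E=12148736/7805621 F=3629056/1320183 G=7699456/3985517 H=1867264/820823] → run B
t=13: vr[B=5120/3121 C=3538944/1045535 E=12148736/7805621 F=3629056/1320183 G=7699456/3985517 H=1867264/820823] → run E
t=14: vr[B=5120/3121 C=3538944/1045535 E=15344640/7805621 F=3629056/1320183 G=7699456/3985517 H=1867264/820823] → run B
t=15: vr[B=6144/3121 C=3538944/1045535 E=15344640/7805621 F=3629056/1320183 G=7699456/3985517 H=1867264/820823] → run G
t=16: vr[B=6144/3121 C=3538944/1045535 E=15344640/7805621 F=3629056/1320183 G=10895360/3985517 H=1867264/820823] → run E
t=17: vr[B=6144/3121 C=3538944/1045535 F=3629056/1320183 G=10895360/3985517 H=1867264/820823] → run B
t=18: vr[B=7168/3121 C=3538944/1045535 F=3629056/1320183 G=10895360/3985517 H=1867264/820823] → run H
t=19: vr[B=7168/3121 C=3538944/1045535 F=3629056/1320183 G=10895360/3985517 H=3465216/820823] → run B
t=20: vr[C=3538944/1045535 F=3629056/1320183 G=10895360/3985517 H=3465216/820823] → run G
t=21: vr[C=3538944/1045535 F=3629056/1320183 H=3465216/820823] → run F
t=22: vr[C=3538944/1045535 F=6824960/1320183 H=3465216/820823] → run C
t=23: vr[C=6734848/1045535 F=6824960/1320183 H=3465216/820823] → run H
t=24: vr[C=6734848/1045535 F=6824960/1320183 H=5063168/820823] → run F
t=25: vr[C=6734848/1045535 F=3340288/440061 H=5063168/820823] → run H
t=26: vr[C=6734848/1045535 F=3340288/440061 H=6661120/820823] → run C
t=27: vr[C=9930752/1045535 F=3340288/440061 H=6661120/820823] → run F
t=28: vr[C=9930752/1045535 F=13216768/1320183 H=6661120/820823] → run H
t=29: vr[C=9930752/1045535 F=13216768/1320183 H=8259072/820823] → run C
t=30: vr[C=13126656/1045535 F=13216768/1320183 H=8259072/820823] → run F
t=31: vr[C=13126656/1045535 F=16412672/1320183 H=8259072/820823] → run H
t=32: vr[C=13126656/1045535 F=16412672/1320183 H=9857024/820823] → run H
t=33: vr[C=13126656/1045535 F=16412672/1320183] → run F
t=34: vr[C=13126656/1045535] → run C
t=35: vr[C=3264512/209107] → run C
t=36: (idle)
t=37: (idle)
t=38: (idle)
t=39: (idle)
t=40: (idle)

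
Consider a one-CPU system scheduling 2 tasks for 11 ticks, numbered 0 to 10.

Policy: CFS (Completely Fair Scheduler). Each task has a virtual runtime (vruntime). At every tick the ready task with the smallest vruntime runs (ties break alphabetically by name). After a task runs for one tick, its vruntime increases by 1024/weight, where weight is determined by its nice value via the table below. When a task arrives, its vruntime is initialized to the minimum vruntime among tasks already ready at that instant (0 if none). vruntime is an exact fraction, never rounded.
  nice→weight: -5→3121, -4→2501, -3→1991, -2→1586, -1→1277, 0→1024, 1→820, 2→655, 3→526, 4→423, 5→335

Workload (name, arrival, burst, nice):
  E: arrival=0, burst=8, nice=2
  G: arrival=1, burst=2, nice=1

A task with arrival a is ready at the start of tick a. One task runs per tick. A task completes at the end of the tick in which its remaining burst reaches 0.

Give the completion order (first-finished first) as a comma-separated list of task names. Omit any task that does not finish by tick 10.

completion order = G, E

t=0: vr[E=0] → run E
t=1: vr[E=1024/655 G=1024/655] → run E
t=2: vr[E=2048/655 G=1024/655] → run G
t=3: vr[E=2048/655 G=15104/5371] → run G
t=4: vr[E=2048/655] → run E
t=5: vr[E=3072/655] → run E
t=6: vr[E=4096/655] → run E
t=7: vr[E=1024/131] → run E
t=8: vr[E=6144/655] → run E
t=9: vr[E=7168/655] → run E
t=10: (idle)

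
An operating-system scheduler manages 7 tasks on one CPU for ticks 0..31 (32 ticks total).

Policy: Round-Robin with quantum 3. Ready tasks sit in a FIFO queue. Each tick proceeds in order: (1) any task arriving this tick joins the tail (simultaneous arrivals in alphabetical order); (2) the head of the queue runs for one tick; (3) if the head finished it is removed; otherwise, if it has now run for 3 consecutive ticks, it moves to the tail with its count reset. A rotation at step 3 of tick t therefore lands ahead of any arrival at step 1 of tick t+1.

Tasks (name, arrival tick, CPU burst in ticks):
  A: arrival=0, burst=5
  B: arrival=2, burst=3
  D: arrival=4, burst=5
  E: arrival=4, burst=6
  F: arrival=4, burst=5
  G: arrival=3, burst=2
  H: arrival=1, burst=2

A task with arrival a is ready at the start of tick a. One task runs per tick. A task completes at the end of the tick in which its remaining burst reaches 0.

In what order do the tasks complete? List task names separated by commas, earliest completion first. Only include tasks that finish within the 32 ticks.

completion order = H, B, A, G, D, E, F

t=0: queue=[A] q_used=0 → run A
t=1: queue=[A,H] q_used=1 → run A
t=2: queue=[A,H,B] q_used=2 → run A
t=3: queue=[H,B,A,G] q_used=0 → run H
t=4: queue=[H,B,A,G,D,E,F] q_used=1 → run H
t=5: queue=[B,A,G,D,E,F] q_used=0 → run B
t=6: queue=[B,A,G,D,E,F] q_used=1 → run B
t=7: queue=[B,A,G,D,E,F] q_used=2 → run B
t=8: queue=[A,G,D,E,F] q_used=0 → run A
t=9: queue=[A,G,D,E,F] q_used=1 → run A
t=10: queue=[G,D,E,F] q_used=0 → run G
t=11: queue=[G,D,E,F] q_used=1 → run G
t=12: queue=[D,E,F] q_used=0 → run D
t=13: queue=[D,E,F] q_used=1 → run D
t=14: queue=[D,E,F] q_used=2 → run D
t=15: queue=[E,F,D] q_used=0 → run E
t=16: queue=[E,F,D] q_used=1 → run E
t=17: queue=[E,F,D] q_used=2 → run E
t=18: queue=[F,D,E] q_used=0 → run F
t=19: queue=[F,D,E] q_used=1 → run F
t=20: queue=[F,D,E] q_used=2 → run F
t=21: queue=[D,E,F] q_used=0 → run D
t=22: queue=[D,E,F] q_used=1 → run D
t=23: queue=[E,F] q_used=0 → run E
t=24: queue=[E,F] q_used=1 → run E
t=25: queue=[E,F] q_used=2 → run E
t=26: queue=[F] q_used=0 → run F
t=27: queue=[F] q_used=1 → run F
t=28: (idle)
t=29: (idle)
t=30: (idle)
t=31: (idle)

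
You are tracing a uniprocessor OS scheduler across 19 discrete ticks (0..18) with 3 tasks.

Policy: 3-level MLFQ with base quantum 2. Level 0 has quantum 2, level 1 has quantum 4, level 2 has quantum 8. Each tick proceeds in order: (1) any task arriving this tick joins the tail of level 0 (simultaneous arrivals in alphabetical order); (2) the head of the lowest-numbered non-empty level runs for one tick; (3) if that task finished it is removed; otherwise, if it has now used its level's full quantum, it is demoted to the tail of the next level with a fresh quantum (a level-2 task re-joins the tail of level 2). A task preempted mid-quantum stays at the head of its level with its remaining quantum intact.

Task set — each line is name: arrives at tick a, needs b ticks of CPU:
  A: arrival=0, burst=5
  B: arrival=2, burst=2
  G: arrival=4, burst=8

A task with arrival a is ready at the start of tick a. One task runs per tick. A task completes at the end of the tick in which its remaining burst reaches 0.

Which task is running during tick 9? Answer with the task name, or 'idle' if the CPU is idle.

t=0: L0/L1/L2 = A/-/- → run A
t=1: L0/L1/L2 = A/-/- → run A
t=2: L0/L1/L2 = B/A/- → run B
t=3: L0/L1/L2 = B/A/- → run B
t=4: L0/L1/L2 = G/A/- → run G
t=5: L0/L1/L2 = G/A/- → run G
t=6: L0/L1/L2 = -/AG/- → run A
t=7: L0/L1/L2 = -/AG/- → run A
t=8: L0/L1/L2 = -/AG/- → run A
t=9: L0/L1/L2 = -/G/- → run G
t=10: L0/L1/L2 = -/G/- → run G
t=11: L0/L1/L2 = -/G/- → run G
t=12: L0/L1/L2 = -/G/- → run G
t=13: L0/L1/L2 = -/-/G → run G
t=14: L0/L1/L2 = -/-/G → run G
t=15: (idle)
t=16: (idle)
t=17: (idle)
t=18: (idle)

running at tick 9 = G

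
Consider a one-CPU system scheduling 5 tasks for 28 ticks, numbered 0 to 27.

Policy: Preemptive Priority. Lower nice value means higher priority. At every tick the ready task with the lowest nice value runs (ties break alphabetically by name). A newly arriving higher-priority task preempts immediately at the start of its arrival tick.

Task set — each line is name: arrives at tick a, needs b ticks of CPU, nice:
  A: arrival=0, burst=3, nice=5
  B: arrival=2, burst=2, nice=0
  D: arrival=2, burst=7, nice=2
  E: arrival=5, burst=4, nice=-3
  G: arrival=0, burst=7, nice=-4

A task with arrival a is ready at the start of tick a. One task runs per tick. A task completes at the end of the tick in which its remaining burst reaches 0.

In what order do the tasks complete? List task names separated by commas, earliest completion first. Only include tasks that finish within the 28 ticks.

t=0: ready={A,G} → run G
t=1: ready={A,G} → run G
t=2: ready={A,B,D,G} → run G
t=3: ready={A,B,D,G} → run G
t=4: ready={A,B,D,G} → run G
t=5: ready={A,B,D,E,G} → run G
t=6: ready={A,B,D,E,G} → run G
t=7: ready={A,B,D,E} → run E
t=8: ready={A,B,D,E} → run E
t=9: ready={A,B,D,E} → run E
t=10: ready={A,B,D,E} → run E
t=11: ready={A,B,D} → run B
t=12: ready={A,B,D} → run B
t=13: ready={A,D} → run D
t=14: ready={A,D} → run D
t=15: ready={A,D} → run D
t=16: ready={A,D} → run D
t=17: ready={A,D} → run D
t=18: ready={A,D} → run D
t=19: ready={A,D} → run D
t=20: ready={A} → run A
t=21: ready={A} → run A
t=22: ready={A} → run A
t=23: (idle)
t=24: (idle)
t=25: (idle)
t=26: (idle)
t=27: (idle)

completion order = G, E, B, D, A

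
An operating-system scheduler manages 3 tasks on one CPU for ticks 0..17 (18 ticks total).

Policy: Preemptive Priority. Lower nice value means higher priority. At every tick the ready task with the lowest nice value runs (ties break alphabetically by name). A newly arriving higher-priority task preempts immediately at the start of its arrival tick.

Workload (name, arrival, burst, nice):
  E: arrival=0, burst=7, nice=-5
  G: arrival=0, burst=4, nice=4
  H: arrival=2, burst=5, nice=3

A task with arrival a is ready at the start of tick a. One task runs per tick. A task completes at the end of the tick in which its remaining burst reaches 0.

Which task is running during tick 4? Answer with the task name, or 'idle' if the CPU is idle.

t=0: ready={E,G} → run E
t=1: ready={E,G} → run E
t=2: ready={E,G,H} → run E
t=3: ready={E,G,H} → run E
t=4: ready={E,G,H} → run E
t=5: ready={E,G,H} → run E
t=6: ready={E,G,H} → run E
t=7: ready={G,H} → run H
t=8: ready={G,H} → run H
t=9: ready={G,H} → run H
t=10: ready={G,H} → run H
t=11: ready={G,H} → run H
t=12: ready={G} → run G
t=13: ready={G} → run G
t=14: ready={G} → run G
t=15: ready={G} → run G
t=16: (idle)
t=17: (idle)

running at tick 4 = E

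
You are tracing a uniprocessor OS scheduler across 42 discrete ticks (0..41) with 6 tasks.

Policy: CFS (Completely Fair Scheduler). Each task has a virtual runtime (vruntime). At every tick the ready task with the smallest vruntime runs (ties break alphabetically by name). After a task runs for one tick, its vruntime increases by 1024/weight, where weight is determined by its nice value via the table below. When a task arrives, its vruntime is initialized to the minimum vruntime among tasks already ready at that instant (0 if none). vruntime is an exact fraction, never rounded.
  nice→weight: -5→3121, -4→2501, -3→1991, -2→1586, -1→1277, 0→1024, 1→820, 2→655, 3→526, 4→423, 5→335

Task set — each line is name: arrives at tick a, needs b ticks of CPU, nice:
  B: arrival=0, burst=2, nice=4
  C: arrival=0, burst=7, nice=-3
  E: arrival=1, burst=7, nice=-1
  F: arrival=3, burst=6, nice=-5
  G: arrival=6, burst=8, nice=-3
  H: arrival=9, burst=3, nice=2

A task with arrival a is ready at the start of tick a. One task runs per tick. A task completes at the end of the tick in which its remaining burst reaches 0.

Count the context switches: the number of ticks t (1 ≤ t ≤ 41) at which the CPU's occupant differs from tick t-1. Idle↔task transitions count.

t=0: vr[B=0 C=0] → run B
t=1: vr[B=1024/423 C=0 E=0] → run C
t=2: vr[B=1024/423 C=1024/1991 E=0] → run E
t=3: vr[B=1024/423 C=1024/1991 E=1024/1277 F=1024/1991] → run C
t=4: vr[B=1024/423 C=2048/1991 E=1024/1277 F=1024/1991] → run F
t=5: vr[B=1024/423 C=2048/1991 E=1024/1277 F=5234688/6213911] → run E
t=6: vr[B=1024/423 C=2048/1991 E=2048/1277 F=5234688/6213911 G=5234688/6213911] → run F
t=7: vr[B=1024/423 C=2048/1991 E=2048/1277 F=7273472/6213911 G=5234688/6213911] → run G
t=8: vr[B=1024/423 C=2048/1991 E=2048/1277 F=7273472/6213911 G=8430592/6213911] → run C
t=9: vr[B=1024/423 C=3072/1991 E=2048/1277 F=7273472/6213911 G=8430592/6213911 H=7273472/6213911] → run F
t=10: vr[B=1024/423 C=3072/1991 E=2048/1277 F=9312256/6213911 G=8430592/6213911 H=7273472/6213911] → run H
t=11: vr[B=1024/423 C=3072/1991 E=2048/1277 F=9312256/6213911 G=8430592/6213911 H=11127169024/4070111705] → run G
t=12: vr[B=1024/423 C=3072/1991 E=2048/1277 F=9312256/6213911 G=11626496/6213911 H=11127169024/4070111705] → run F
t=13: vr[B=1024/423 C=3072/1991 E=2048/1277 F=11351040/6213911 G=11626496/6213911 H=11127169024/4070111705] → run C
t=14: vr[B=1024/423 C=4096/1991 E=2048/1277 F=11351040/6213911 G=11626496/6213911 H=11127169024/4070111705] → run E
t=15: vr[B=1024/423 C=4096/1991 E=3072/1277 F=11351040/6213911 G=11626496/6213911 H=11127169024/4070111705] → run F
t=16: vr[B=1024/423 C=4096/1991 E=3072/1277 F=13389824/6213911 G=11626496/6213911 H=11127169024/4070111705] → run G
t=17: vr[B=1024/423 C=4096/1991 E=3072/1277 F=13389824/6213911 G=14822400/6213911 H=11127169024/4070111705] → run C
t=18: vr[B=1024/423 C=5120/1991 E=3072/1277 F=13389824/6213911 G=14822400/6213911 H=11127169024/4070111705] → run F
t=19: vr[B=1024/423 C=5120/1991 E=3072/1277 G=14822400/6213911 H=11127169024/4070111705] → run G
t=20: vr[B=1024/423 C=5120/1991 E=3072/1277 G=18018304/6213911 H=11127169024/4070111705] → run E
t=21: vr[B=1024/423 C=5120/1991 E=4096/1277 G=18018304/6213911 H=11127169024/4070111705] → run B
t=22: vr[C=5120/1991 E=4096/1277 G=18018304/6213911 H=11127169024/4070111705] → run C
t=23: vr[C=6144/1991 E=4096/1277 G=18018304/6213911 H=11127169024/4070111705] → run H
t=24: vr[C=6144/1991 E=4096/1277 G=18018304/6213911 H=17490213888/4070111705] → run G
t=25: vr[C=6144/1991 E=4096/1277 G=21214208/6213911 H=17490213888/4070111705] → run C
t=26: vr[E=4096/1277 G=21214208/6213911 H=17490213888/4070111705] → run E
t=27: vr[E=5120/1277 G=21214208/6213911 H=17490213888/4070111705] → run G
t=28: vr[E=5120/1277 G=24410112/6213911 H=17490213888/4070111705] → run G
t=29: vr[E=5120/1277 G=27606016/6213911 H=17490213888/4070111705] → run E
t=30: vr[E=6144/1277 G=27606016/6213911 H=17490213888/4070111705] → run H
t=31: vr[E=6144/1277 G=27606016/6213911] → run G
t=32: vr[E=6144/1277] → run E
t=33: (idle)
t=34: (idle)
t=35: (idle)
t=36: (idle)
t=37: (idle)
t=38: (idle)
t=39: (idle)
t=40: (idle)
t=41: (idle)

context switches = 32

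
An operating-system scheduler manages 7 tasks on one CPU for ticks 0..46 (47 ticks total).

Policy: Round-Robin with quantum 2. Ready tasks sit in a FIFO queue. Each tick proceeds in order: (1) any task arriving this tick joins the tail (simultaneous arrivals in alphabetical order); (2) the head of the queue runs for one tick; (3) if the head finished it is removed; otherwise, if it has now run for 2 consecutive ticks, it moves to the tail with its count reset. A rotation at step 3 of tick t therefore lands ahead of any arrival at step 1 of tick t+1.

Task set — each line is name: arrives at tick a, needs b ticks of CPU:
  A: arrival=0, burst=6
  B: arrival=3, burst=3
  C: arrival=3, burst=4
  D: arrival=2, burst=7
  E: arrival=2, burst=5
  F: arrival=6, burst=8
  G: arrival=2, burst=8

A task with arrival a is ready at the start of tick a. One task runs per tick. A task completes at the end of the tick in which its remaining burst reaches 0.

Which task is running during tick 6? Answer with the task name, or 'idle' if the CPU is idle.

running at tick 6 = E

t=0: queue=[A] q_used=0 → run A
t=1: queue=[A] q_used=1 → run A
t=2: queue=[A,D,E,G] q_used=0 → run A
t=3: queue=[A,D,E,G,B,C] q_used=1 → run A
t=4: queue=[D,E,G,B,C,A] q_used=0 → run D
t=5: queue=[D,E,G,B,C,A] q_used=1 → run D
t=6: queue=[E,G,B,C,A,D,F] q_used=0 → run E
t=7: queue=[E,G,B,C,A,D,F] q_used=1 → run E
t=8: queue=[G,B,C,A,D,F,E] q_used=0 → run G
t=9: queue=[G,B,C,A,D,F,E] q_used=1 → run G
t=10: queue=[B,C,A,D,F,E,G] q_used=0 → run B
t=11: queue=[B,C,A,D,F,E,G] q_used=1 → run B
t=12: queue=[C,A,D,F,E,G,B] q_used=0 → run C
t=13: queue=[C,A,D,F,E,G,B] q_used=1 → run C
t=14: queue=[A,D,F,E,G,B,C] q_used=0 → run A
t=15: queue=[A,D,F,E,G,B,C] q_used=1 → run A
t=16: queue=[D,F,E,G,B,C] q_used=0 → run D
t=17: queue=[D,F,E,G,B,C] q_used=1 → run D
t=18: queue=[F,E,G,B,C,D] q_used=0 → run F
t=19: queue=[F,E,G,B,C,D] q_used=1 → run F
t=20: queue=[E,G,B,C,D,F] q_used=0 → run E
t=21: queue=[E,G,B,C,D,F] q_used=1 → run E
t=22: queue=[G,B,C,D,F,E] q_used=0 → run G
t=23: queue=[G,B,C,D,F,E] q_used=1 → run G
t=24: queue=[B,C,D,F,E,G] q_used=0 → run B
t=25: queue=[C,D,F,E,G] q_used=0 → run C
t=26: queue=[C,D,F,E,G] q_used=1 → run C
t=27: queue=[D,F,E,G] q_used=0 → run D
t=28: queue=[D,F,E,G] q_used=1 → run D
t=29: queue=[F,E,G,D] q_used=0 → run F
t=30: queue=[F,E,G,D] q_used=1 → run F
t=31: queue=[E,G,D,F] q_used=0 → run E
t=32: queue=[G,D,F] q_used=0 → run G
t=33: queue=[G,D,F] q_used=1 → run G
t=34: queue=[D,F,G] q_used=0 → run D
t=35: queue=[F,G] q_used=0 → run F
t=36: queue=[F,G] q_used=1 → run F
t=37: queue=[G,F] q_used=0 → run G
t=38: queue=[G,F] q_used=1 → run G
t=39: queue=[F] q_used=0 → run F
t=40: queue=[F] q_used=1 → run F
t=41: (idle)
t=42: (idle)
t=43: (idle)
t=44: (idle)
t=45: (idle)
t=46: (idle)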